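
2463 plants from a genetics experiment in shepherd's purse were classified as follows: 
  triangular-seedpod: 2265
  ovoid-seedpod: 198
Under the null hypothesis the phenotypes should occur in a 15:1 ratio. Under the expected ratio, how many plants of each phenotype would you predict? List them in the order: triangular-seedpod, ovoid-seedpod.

Total ratio parts = 16. Expected numbers out of 2463:
  triangular-seedpod: 2463 × 15/16 = 2309.0625
  ovoid-seedpod: 2463 × 1/16 = 153.9375

2309.0625, 153.9375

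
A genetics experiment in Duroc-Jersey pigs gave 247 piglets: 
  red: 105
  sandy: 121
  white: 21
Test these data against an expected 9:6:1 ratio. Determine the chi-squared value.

18.987

The 9:6:1 ratio has 16 parts, so with N = 247 the expected counts are:
  red: 247 × 9/16 = 138.9375
  sandy: 247 × 6/16 = 92.625
  white: 247 × 1/16 = 15.4375
χ² = Σ (O − E)² / E
  red: (105 − 138.9375)² / 138.9375 = 8.2897
  sandy: (121 − 92.625)² / 92.625 = 8.6925
  white: (21 − 15.4375)² / 15.4375 = 2.0043
χ² = 8.2897 + 8.6925 + 2.0043 = 18.9865 ≈ 18.987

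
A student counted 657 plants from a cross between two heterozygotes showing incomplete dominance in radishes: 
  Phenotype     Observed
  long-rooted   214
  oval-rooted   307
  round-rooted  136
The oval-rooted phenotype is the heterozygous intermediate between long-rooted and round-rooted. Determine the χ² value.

With incomplete dominance, a heterozygote × heterozygote cross gives a 1:2:1 phenotypic ratio.
The 1:2:1 ratio has 4 parts, so with N = 657 the expected counts are:
  long-rooted: 657 × 1/4 = 164.25
  oval-rooted: 657 × 2/4 = 328.5
  round-rooted: 657 × 1/4 = 164.25
χ² = Σ (O − E)² / E
  long-rooted: (214 − 164.25)² / 164.25 = 15.0689
  oval-rooted: (307 − 328.5)² / 328.5 = 1.4072
  round-rooted: (136 − 164.25)² / 164.25 = 4.8588
χ² = 15.0689 + 1.4072 + 4.8588 = 21.3349 ≈ 21.335

21.335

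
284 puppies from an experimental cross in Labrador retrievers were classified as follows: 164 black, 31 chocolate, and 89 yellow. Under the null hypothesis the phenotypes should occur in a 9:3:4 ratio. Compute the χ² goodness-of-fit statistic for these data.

13.973

Expected counts for N = 284 under a 9:3:4 ratio (total parts = 16):
  black: 284 × 9/16 = 159.75
  chocolate: 284 × 3/16 = 53.25
  yellow: 284 × 4/16 = 71
χ² = Σ (O − E)² / E
  black: (164 − 159.75)² / 159.75 = 0.1131
  chocolate: (31 − 53.25)² / 53.25 = 9.2969
  yellow: (89 − 71)² / 71 = 4.5634
χ² = 0.1131 + 9.2969 + 4.5634 = 13.9734 ≈ 13.973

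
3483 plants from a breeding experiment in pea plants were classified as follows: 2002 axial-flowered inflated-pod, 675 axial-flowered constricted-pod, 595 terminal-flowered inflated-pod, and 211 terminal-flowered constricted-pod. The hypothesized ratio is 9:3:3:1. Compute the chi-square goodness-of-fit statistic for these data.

Total ratio parts = 16. Expected numbers out of 3483:
  axial-flowered inflated-pod: 3483 × 9/16 = 1959.1875
  axial-flowered constricted-pod: 3483 × 3/16 = 653.0625
  terminal-flowered inflated-pod: 3483 × 3/16 = 653.0625
  terminal-flowered constricted-pod: 3483 × 1/16 = 217.6875
χ² = Σ (O − E)² / E
  axial-flowered inflated-pod: (2002 − 1959.1875)² / 1959.1875 = 0.9355
  axial-flowered constricted-pod: (675 − 653.0625)² / 653.0625 = 0.7369
  terminal-flowered inflated-pod: (595 − 653.0625)² / 653.0625 = 5.1622
  terminal-flowered constricted-pod: (211 − 217.6875)² / 217.6875 = 0.2054
χ² = 0.9355 + 0.7369 + 5.1622 + 0.2054 = 7.040

7.040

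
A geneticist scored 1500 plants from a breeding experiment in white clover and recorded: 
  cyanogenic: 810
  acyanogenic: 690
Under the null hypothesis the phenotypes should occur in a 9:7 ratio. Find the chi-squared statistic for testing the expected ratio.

3.086

Total ratio parts = 16. Expected numbers out of 1500:
  cyanogenic: 1500 × 9/16 = 843.75
  acyanogenic: 1500 × 7/16 = 656.25
χ² = Σ (O − E)² / E
  cyanogenic: (810 − 843.75)² / 843.75 = 1.3500
  acyanogenic: (690 − 656.25)² / 656.25 = 1.7357
χ² = 1.3500 + 1.7357 = 3.0857 ≈ 3.086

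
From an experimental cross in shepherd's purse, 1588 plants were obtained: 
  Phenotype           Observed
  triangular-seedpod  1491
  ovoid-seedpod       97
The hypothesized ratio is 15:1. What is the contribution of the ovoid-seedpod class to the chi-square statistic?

0.051

Under the 15:1 hypothesis (Σ ratio = 16, N = 1588):
  triangular-seedpod: 1588 × 15/16 = 1488.75
  ovoid-seedpod: 1588 × 1/16 = 99.25
Contribution of ovoid-seedpod: (97 − 99.25)² / 99.25 = 0.0510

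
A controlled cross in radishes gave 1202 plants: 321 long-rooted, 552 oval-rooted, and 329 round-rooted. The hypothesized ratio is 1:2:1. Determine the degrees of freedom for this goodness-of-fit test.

2

A goodness-of-fit test with 3 phenotype classes has df = 3 − 1 = 2.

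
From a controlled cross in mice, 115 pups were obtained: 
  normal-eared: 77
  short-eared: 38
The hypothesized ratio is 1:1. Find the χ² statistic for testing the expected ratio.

13.226

Total ratio parts = 2. Expected numbers out of 115:
  normal-eared: 115 × 1/2 = 57.5
  short-eared: 115 × 1/2 = 57.5
χ² = Σ (O − E)² / E
  normal-eared: (77 − 57.5)² / 57.5 = 6.6130
  short-eared: (38 − 57.5)² / 57.5 = 6.6130
χ² = 6.6130 + 6.6130 = 13.226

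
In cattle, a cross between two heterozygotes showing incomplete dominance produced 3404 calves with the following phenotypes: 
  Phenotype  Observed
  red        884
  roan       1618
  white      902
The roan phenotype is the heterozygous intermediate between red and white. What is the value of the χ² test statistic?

8.482

With incomplete dominance, a heterozygote × heterozygote cross gives a 1:2:1 phenotypic ratio.
Total ratio parts = 4. Expected numbers out of 3404:
  red: 3404 × 1/4 = 851
  roan: 3404 × 2/4 = 1702
  white: 3404 × 1/4 = 851
χ² = Σ (O − E)² / E
  red: (884 − 851)² / 851 = 1.2797
  roan: (1618 − 1702)² / 1702 = 4.1457
  white: (902 − 851)² / 851 = 3.0564
χ² = 1.2797 + 4.1457 + 3.0564 = 8.4818 ≈ 8.482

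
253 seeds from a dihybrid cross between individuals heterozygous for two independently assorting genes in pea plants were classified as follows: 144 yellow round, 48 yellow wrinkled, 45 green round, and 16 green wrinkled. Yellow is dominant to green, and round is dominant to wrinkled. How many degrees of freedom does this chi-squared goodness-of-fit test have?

A dihybrid F₂ with independent assortment and complete dominance at both loci gives a 9:3:3:1 phenotypic ratio.
A goodness-of-fit test with 4 phenotype classes has df = 4 − 1 = 3.

3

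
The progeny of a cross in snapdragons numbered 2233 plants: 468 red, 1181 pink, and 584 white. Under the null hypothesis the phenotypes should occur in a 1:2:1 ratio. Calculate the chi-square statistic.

Expected counts for N = 2233 under a 1:2:1 ratio (total parts = 4):
  red: 2233 × 1/4 = 558.25
  pink: 2233 × 2/4 = 1116.5
  white: 2233 × 1/4 = 558.25
χ² = Σ (O − E)² / E
  red: (468 − 558.25)² / 558.25 = 14.5903
  pink: (1181 − 1116.5)² / 1116.5 = 3.7262
  white: (584 − 558.25)² / 558.25 = 1.1878
χ² = 14.5903 + 3.7262 + 1.1878 = 19.5043 ≈ 19.504

19.504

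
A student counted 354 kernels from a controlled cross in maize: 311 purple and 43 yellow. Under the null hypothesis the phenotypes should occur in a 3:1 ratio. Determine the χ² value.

31.190

Under the 3:1 hypothesis (Σ ratio = 4, N = 354):
  purple: 354 × 3/4 = 265.5
  yellow: 354 × 1/4 = 88.5
χ² = Σ (O − E)² / E
  purple: (311 − 265.5)² / 265.5 = 7.7976
  yellow: (43 − 88.5)² / 88.5 = 23.3927
χ² = 7.7976 + 23.3927 = 31.1903 ≈ 31.190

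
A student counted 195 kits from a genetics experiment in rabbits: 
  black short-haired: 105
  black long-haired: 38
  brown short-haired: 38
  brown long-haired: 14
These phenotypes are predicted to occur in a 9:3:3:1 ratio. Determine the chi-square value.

The 9:3:3:1 ratio has 16 parts, so with N = 195 the expected counts are:
  black short-haired: 195 × 9/16 = 109.6875
  black long-haired: 195 × 3/16 = 36.5625
  brown short-haired: 195 × 3/16 = 36.5625
  brown long-haired: 195 × 1/16 = 12.1875
χ² = Σ (O − E)² / E
  black short-haired: (105 − 109.6875)² / 109.6875 = 0.2003
  black long-haired: (38 − 36.5625)² / 36.5625 = 0.0565
  brown short-haired: (38 − 36.5625)² / 36.5625 = 0.0565
  brown long-haired: (14 − 12.1875)² / 12.1875 = 0.2696
χ² = 0.2003 + 0.0565 + 0.0565 + 0.2696 = 0.5829 ≈ 0.583

0.583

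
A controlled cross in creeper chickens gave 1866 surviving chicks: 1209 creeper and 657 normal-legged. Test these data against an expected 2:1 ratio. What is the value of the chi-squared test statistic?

The 2:1 ratio has 3 parts, so with N = 1866 the expected counts are:
  creeper: 1866 × 2/3 = 1244
  normal-legged: 1866 × 1/3 = 622
χ² = Σ (O − E)² / E
  creeper: (1209 − 1244)² / 1244 = 0.9847
  normal-legged: (657 − 622)² / 622 = 1.9695
χ² = 0.9847 + 1.9695 = 2.9542 ≈ 2.954

2.954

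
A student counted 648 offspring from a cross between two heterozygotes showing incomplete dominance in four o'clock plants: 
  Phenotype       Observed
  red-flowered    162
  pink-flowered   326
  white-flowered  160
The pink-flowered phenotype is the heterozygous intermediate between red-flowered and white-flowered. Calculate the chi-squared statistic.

0.037

With incomplete dominance, a heterozygote × heterozygote cross gives a 1:2:1 phenotypic ratio.
Total ratio parts = 4. Expected numbers out of 648:
  red-flowered: 648 × 1/4 = 162
  pink-flowered: 648 × 2/4 = 324
  white-flowered: 648 × 1/4 = 162
χ² = Σ (O − E)² / E
  red-flowered: (162 − 162)² / 162 = 0.0000
  pink-flowered: (326 − 324)² / 324 = 0.0123
  white-flowered: (160 − 162)² / 162 = 0.0247
χ² = 0.0000 + 0.0123 + 0.0247 = 0.037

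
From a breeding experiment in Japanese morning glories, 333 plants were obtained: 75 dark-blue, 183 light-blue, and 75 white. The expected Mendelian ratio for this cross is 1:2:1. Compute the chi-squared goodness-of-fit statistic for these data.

3.270

Total ratio parts = 4. Expected numbers out of 333:
  dark-blue: 333 × 1/4 = 83.25
  light-blue: 333 × 2/4 = 166.5
  white: 333 × 1/4 = 83.25
χ² = Σ (O − E)² / E
  dark-blue: (75 − 83.25)² / 83.25 = 0.8176
  light-blue: (183 − 166.5)² / 166.5 = 1.6351
  white: (75 − 83.25)² / 83.25 = 0.8176
χ² = 0.8176 + 1.6351 + 0.8176 = 3.2703 ≈ 3.270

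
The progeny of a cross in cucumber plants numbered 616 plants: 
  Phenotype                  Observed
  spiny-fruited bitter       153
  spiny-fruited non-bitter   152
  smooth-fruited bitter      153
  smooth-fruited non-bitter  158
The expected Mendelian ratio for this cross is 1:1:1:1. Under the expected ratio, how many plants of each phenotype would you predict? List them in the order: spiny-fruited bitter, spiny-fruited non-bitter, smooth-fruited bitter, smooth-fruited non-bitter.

154, 154, 154, 154

The 1:1:1:1 ratio has 4 parts, so with N = 616 the expected counts are:
  spiny-fruited bitter: 616 × 1/4 = 154
  spiny-fruited non-bitter: 616 × 1/4 = 154
  smooth-fruited bitter: 616 × 1/4 = 154
  smooth-fruited non-bitter: 616 × 1/4 = 154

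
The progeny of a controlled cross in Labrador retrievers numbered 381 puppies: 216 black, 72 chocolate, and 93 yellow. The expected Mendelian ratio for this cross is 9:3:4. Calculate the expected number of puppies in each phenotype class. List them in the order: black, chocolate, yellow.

214.3125, 71.4375, 95.25

The 9:3:4 ratio has 16 parts, so with N = 381 the expected counts are:
  black: 381 × 9/16 = 214.3125
  chocolate: 381 × 3/16 = 71.4375
  yellow: 381 × 4/16 = 95.25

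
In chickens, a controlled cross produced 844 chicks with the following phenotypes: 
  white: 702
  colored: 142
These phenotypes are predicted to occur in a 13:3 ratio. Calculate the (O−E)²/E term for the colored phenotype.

1.669

Expected counts for N = 844 under a 13:3 ratio (total parts = 16):
  white: 844 × 13/16 = 685.75
  colored: 844 × 3/16 = 158.25
Contribution of colored: (142 − 158.25)² / 158.25 = 1.6686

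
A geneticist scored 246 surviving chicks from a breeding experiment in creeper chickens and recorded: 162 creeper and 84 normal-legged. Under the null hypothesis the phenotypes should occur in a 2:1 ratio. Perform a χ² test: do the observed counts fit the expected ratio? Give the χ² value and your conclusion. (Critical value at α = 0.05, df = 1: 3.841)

0.073; consistent

The 2:1 ratio has 3 parts, so with N = 246 the expected counts are:
  creeper: 246 × 2/3 = 164
  normal-legged: 246 × 1/3 = 82
χ² = Σ (O − E)² / E
  creeper: (162 − 164)² / 164 = 0.0244
  normal-legged: (84 − 82)² / 82 = 0.0488
χ² = 0.0244 + 0.0488 = 0.0732 ≈ 0.073
Degrees of freedom = 2 − 1 = 1; critical value at α = 0.05 is 3.841.
Since 0.073 < 3.841, we fail to reject the null hypothesis — the data are consistent with the 2:1 ratio.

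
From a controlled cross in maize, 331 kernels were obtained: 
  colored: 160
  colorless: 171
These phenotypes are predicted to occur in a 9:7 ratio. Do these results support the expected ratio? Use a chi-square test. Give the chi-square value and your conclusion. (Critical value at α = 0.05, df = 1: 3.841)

Under the 9:7 hypothesis (Σ ratio = 16, N = 331):
  colored: 331 × 9/16 = 186.1875
  colorless: 331 × 7/16 = 144.8125
χ² = Σ (O − E)² / E
  colored: (160 − 186.1875)² / 186.1875 = 3.6833
  colorless: (171 − 144.8125)² / 144.8125 = 4.7357
χ² = 3.6833 + 4.7357 = 8.419
Degrees of freedom = 2 − 1 = 1; critical value at α = 0.05 is 3.841.
Since 8.419 > 3.841, we reject the null hypothesis — the data do not fit the 9:7 ratio.

8.419; not consistent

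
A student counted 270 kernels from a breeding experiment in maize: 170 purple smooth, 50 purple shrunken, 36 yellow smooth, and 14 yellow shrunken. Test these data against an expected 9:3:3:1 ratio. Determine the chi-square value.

6.886

Total ratio parts = 16. Expected numbers out of 270:
  purple smooth: 270 × 9/16 = 151.875
  purple shrunken: 270 × 3/16 = 50.625
  yellow smooth: 270 × 3/16 = 50.625
  yellow shrunken: 270 × 1/16 = 16.875
χ² = Σ (O − E)² / E
  purple smooth: (170 − 151.875)² / 151.875 = 2.1631
  purple shrunken: (50 − 50.625)² / 50.625 = 0.0077
  yellow smooth: (36 − 50.625)² / 50.625 = 4.2250
  yellow shrunken: (14 − 16.875)² / 16.875 = 0.4898
χ² = 2.1631 + 0.0077 + 4.2250 + 0.4898 = 6.8856 ≈ 6.886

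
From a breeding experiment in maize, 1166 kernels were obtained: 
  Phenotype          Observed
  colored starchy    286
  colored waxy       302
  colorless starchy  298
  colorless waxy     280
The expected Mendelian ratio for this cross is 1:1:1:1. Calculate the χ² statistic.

Under the 1:1:1:1 hypothesis (Σ ratio = 4, N = 1166):
  colored starchy: 1166 × 1/4 = 291.5
  colored waxy: 1166 × 1/4 = 291.5
  colorless starchy: 1166 × 1/4 = 291.5
  colorless waxy: 1166 × 1/4 = 291.5
χ² = Σ (O − E)² / E
  colored starchy: (286 − 291.5)² / 291.5 = 0.1038
  colored waxy: (302 − 291.5)² / 291.5 = 0.3782
  colorless starchy: (298 − 291.5)² / 291.5 = 0.1449
  colorless waxy: (280 − 291.5)² / 291.5 = 0.4537
χ² = 0.1038 + 0.3782 + 0.1449 + 0.4537 = 1.0806 ≈ 1.081

1.081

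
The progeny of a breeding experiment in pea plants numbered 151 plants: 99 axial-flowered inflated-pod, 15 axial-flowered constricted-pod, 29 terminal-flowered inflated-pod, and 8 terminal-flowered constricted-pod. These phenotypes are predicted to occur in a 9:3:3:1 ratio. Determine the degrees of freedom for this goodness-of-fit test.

3

A goodness-of-fit test with 4 phenotype classes has df = 4 − 1 = 3.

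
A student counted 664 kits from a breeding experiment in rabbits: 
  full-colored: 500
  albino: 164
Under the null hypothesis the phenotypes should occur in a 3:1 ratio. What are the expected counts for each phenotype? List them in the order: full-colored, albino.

The 3:1 ratio has 4 parts, so with N = 664 the expected counts are:
  full-colored: 664 × 3/4 = 498
  albino: 664 × 1/4 = 166

498, 166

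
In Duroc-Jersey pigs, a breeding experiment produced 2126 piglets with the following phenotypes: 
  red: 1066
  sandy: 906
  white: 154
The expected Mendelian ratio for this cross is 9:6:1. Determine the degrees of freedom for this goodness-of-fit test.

A goodness-of-fit test with 3 phenotype classes has df = 3 − 1 = 2.

2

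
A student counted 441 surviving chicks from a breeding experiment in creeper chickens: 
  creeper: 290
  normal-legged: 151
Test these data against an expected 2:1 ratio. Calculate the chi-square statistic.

The 2:1 ratio has 3 parts, so with N = 441 the expected counts are:
  creeper: 441 × 2/3 = 294
  normal-legged: 441 × 1/3 = 147
χ² = Σ (O − E)² / E
  creeper: (290 − 294)² / 294 = 0.0544
  normal-legged: (151 − 147)² / 147 = 0.1088
χ² = 0.0544 + 0.1088 = 0.1632 ≈ 0.163

0.163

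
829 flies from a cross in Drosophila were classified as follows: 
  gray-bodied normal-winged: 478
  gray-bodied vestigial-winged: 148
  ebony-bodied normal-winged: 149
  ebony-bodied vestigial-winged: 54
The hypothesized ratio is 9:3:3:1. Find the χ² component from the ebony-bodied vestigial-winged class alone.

0.092

The 9:3:3:1 ratio has 16 parts, so with N = 829 the expected counts are:
  gray-bodied normal-winged: 829 × 9/16 = 466.3125
  gray-bodied vestigial-winged: 829 × 3/16 = 155.4375
  ebony-bodied normal-winged: 829 × 3/16 = 155.4375
  ebony-bodied vestigial-winged: 829 × 1/16 = 51.8125
Contribution of ebony-bodied vestigial-winged: (54 − 51.8125)² / 51.8125 = 0.0924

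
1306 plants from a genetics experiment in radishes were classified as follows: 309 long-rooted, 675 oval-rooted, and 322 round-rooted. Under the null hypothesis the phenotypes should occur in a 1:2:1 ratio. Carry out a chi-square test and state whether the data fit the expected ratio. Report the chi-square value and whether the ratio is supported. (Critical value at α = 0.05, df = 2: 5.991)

1.741; consistent

The 1:2:1 ratio has 4 parts, so with N = 1306 the expected counts are:
  long-rooted: 1306 × 1/4 = 326.5
  oval-rooted: 1306 × 2/4 = 653
  round-rooted: 1306 × 1/4 = 326.5
χ² = Σ (O − E)² / E
  long-rooted: (309 − 326.5)² / 326.5 = 0.9380
  oval-rooted: (675 − 653)² / 653 = 0.7412
  round-rooted: (322 − 326.5)² / 326.5 = 0.0620
χ² = 0.9380 + 0.7412 + 0.0620 = 1.7412 ≈ 1.741
Degrees of freedom = 3 − 1 = 2; critical value at α = 0.05 is 5.991.
Since 1.741 < 5.991, we fail to reject the null hypothesis — the data are consistent with the 1:2:1 ratio.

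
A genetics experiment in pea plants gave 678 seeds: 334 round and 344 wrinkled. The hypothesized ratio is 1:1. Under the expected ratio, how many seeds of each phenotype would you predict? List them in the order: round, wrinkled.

339, 339

The 1:1 ratio has 2 parts, so with N = 678 the expected counts are:
  round: 678 × 1/2 = 339
  wrinkled: 678 × 1/2 = 339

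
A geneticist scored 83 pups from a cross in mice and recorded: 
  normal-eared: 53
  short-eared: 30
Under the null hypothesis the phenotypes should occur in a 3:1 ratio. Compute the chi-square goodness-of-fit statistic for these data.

5.498

The 3:1 ratio has 4 parts, so with N = 83 the expected counts are:
  normal-eared: 83 × 3/4 = 62.25
  short-eared: 83 × 1/4 = 20.75
χ² = Σ (O − E)² / E
  normal-eared: (53 − 62.25)² / 62.25 = 1.3745
  short-eared: (30 − 20.75)² / 20.75 = 4.1235
χ² = 1.3745 + 4.1235 = 5.498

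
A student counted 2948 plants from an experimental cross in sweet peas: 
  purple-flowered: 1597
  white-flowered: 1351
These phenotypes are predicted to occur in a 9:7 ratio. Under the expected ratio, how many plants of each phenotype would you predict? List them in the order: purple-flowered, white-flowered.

The 9:7 ratio has 16 parts, so with N = 2948 the expected counts are:
  purple-flowered: 2948 × 9/16 = 1658.25
  white-flowered: 2948 × 7/16 = 1289.75

1658.25, 1289.75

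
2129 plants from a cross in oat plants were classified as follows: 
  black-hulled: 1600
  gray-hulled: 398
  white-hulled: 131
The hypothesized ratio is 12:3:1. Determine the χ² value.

Under the 12:3:1 hypothesis (Σ ratio = 16, N = 2129):
  black-hulled: 2129 × 12/16 = 1596.75
  gray-hulled: 2129 × 3/16 = 399.1875
  white-hulled: 2129 × 1/16 = 133.0625
χ² = Σ (O − E)² / E
  black-hulled: (1600 − 1596.75)² / 1596.75 = 0.0066
  gray-hulled: (398 − 399.1875)² / 399.1875 = 0.0035
  white-hulled: (131 − 133.0625)² / 133.0625 = 0.0320
χ² = 0.0066 + 0.0035 + 0.0320 = 0.0421 ≈ 0.042

0.042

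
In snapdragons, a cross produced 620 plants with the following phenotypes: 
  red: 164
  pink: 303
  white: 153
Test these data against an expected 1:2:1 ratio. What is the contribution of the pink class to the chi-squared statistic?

Expected counts for N = 620 under a 1:2:1 ratio (total parts = 4):
  red: 620 × 1/4 = 155
  pink: 620 × 2/4 = 310
  white: 620 × 1/4 = 155
Contribution of pink: (303 − 310)² / 310 = 0.1581

0.158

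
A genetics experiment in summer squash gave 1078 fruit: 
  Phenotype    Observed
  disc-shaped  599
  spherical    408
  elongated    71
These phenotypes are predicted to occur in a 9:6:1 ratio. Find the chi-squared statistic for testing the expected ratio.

Under the 9:6:1 hypothesis (Σ ratio = 16, N = 1078):
  disc-shaped: 1078 × 9/16 = 606.375
  spherical: 1078 × 6/16 = 404.25
  elongated: 1078 × 1/16 = 67.375
χ² = Σ (O − E)² / E
  disc-shaped: (599 − 606.375)² / 606.375 = 0.0897
  spherical: (408 − 404.25)² / 404.25 = 0.0348
  elongated: (71 − 67.375)² / 67.375 = 0.1950
χ² = 0.0897 + 0.0348 + 0.1950 = 0.3195 ≈ 0.320

0.320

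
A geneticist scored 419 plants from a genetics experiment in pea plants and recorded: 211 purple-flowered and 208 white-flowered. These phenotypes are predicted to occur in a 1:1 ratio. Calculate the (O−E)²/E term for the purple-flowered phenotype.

The 1:1 ratio has 2 parts, so with N = 419 the expected counts are:
  purple-flowered: 419 × 1/2 = 209.5
  white-flowered: 419 × 1/2 = 209.5
Contribution of purple-flowered: (211 − 209.5)² / 209.5 = 0.0107

0.011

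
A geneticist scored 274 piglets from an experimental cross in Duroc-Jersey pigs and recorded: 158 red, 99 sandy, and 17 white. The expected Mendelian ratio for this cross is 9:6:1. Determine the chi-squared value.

The 9:6:1 ratio has 16 parts, so with N = 274 the expected counts are:
  red: 274 × 9/16 = 154.125
  sandy: 274 × 6/16 = 102.75
  white: 274 × 1/16 = 17.125
χ² = Σ (O − E)² / E
  red: (158 − 154.125)² / 154.125 = 0.0974
  sandy: (99 − 102.75)² / 102.75 = 0.1369
  white: (17 − 17.125)² / 17.125 = 0.0009
χ² = 0.0974 + 0.1369 + 0.0009 = 0.2352 ≈ 0.235

0.235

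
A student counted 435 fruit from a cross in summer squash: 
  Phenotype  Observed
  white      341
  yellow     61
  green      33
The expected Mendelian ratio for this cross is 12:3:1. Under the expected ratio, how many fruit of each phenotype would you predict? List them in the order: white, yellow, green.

Under the 12:3:1 hypothesis (Σ ratio = 16, N = 435):
  white: 435 × 12/16 = 326.25
  yellow: 435 × 3/16 = 81.5625
  green: 435 × 1/16 = 27.1875

326.25, 81.5625, 27.1875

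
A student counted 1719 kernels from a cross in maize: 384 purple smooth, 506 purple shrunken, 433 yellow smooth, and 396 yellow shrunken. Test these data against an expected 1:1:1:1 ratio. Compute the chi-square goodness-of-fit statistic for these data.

The 1:1:1:1 ratio has 4 parts, so with N = 1719 the expected counts are:
  purple smooth: 1719 × 1/4 = 429.75
  purple shrunken: 1719 × 1/4 = 429.75
  yellow smooth: 1719 × 1/4 = 429.75
  yellow shrunken: 1719 × 1/4 = 429.75
χ² = Σ (O − E)² / E
  purple smooth: (384 − 429.75)² / 429.75 = 4.8704
  purple shrunken: (506 − 429.75)² / 429.75 = 13.5289
  yellow smooth: (433 − 429.75)² / 429.75 = 0.0246
  yellow shrunken: (396 − 429.75)² / 429.75 = 2.6505
χ² = 4.8704 + 13.5289 + 0.0246 + 2.6505 = 21.0744 ≈ 21.074

21.074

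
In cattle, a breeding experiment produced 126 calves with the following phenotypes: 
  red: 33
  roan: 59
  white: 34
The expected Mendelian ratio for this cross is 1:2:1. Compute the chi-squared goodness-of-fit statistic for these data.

The 1:2:1 ratio has 4 parts, so with N = 126 the expected counts are:
  red: 126 × 1/4 = 31.5
  roan: 126 × 2/4 = 63
  white: 126 × 1/4 = 31.5
χ² = Σ (O − E)² / E
  red: (33 − 31.5)² / 31.5 = 0.0714
  roan: (59 − 63)² / 63 = 0.2540
  white: (34 − 31.5)² / 31.5 = 0.1984
χ² = 0.0714 + 0.2540 + 0.1984 = 0.5238 ≈ 0.524

0.524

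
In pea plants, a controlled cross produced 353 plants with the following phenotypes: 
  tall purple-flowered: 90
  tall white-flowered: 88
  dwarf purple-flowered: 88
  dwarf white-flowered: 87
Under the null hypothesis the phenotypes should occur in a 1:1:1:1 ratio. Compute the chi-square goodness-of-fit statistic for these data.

0.054

Expected counts for N = 353 under a 1:1:1:1 ratio (total parts = 4):
  tall purple-flowered: 353 × 1/4 = 88.25
  tall white-flowered: 353 × 1/4 = 88.25
  dwarf purple-flowered: 353 × 1/4 = 88.25
  dwarf white-flowered: 353 × 1/4 = 88.25
χ² = Σ (O − E)² / E
  tall purple-flowered: (90 − 88.25)² / 88.25 = 0.0347
  tall white-flowered: (88 − 88.25)² / 88.25 = 0.0007
  dwarf purple-flowered: (88 − 88.25)² / 88.25 = 0.0007
  dwarf white-flowered: (87 − 88.25)² / 88.25 = 0.0177
χ² = 0.0347 + 0.0007 + 0.0007 + 0.0177 = 0.0538 ≈ 0.054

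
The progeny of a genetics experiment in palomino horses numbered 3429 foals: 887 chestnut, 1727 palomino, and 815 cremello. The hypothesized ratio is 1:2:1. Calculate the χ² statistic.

The 1:2:1 ratio has 4 parts, so with N = 3429 the expected counts are:
  chestnut: 3429 × 1/4 = 857.25
  palomino: 3429 × 2/4 = 1714.5
  cremello: 3429 × 1/4 = 857.25
χ² = Σ (O − E)² / E
  chestnut: (887 − 857.25)² / 857.25 = 1.0324
  palomino: (1727 − 1714.5)² / 1714.5 = 0.0911
  cremello: (815 − 857.25)² / 857.25 = 2.0823
χ² = 1.0324 + 0.0911 + 2.0823 = 3.2058 ≈ 3.206

3.206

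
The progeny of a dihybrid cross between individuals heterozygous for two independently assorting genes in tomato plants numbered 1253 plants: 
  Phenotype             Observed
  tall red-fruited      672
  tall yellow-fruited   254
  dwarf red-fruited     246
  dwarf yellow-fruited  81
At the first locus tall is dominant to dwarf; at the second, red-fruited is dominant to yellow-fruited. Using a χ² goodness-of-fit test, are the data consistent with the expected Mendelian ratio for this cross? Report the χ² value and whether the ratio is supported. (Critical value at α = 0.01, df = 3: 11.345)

A dihybrid F₂ with independent assortment and complete dominance at both loci gives a 9:3:3:1 phenotypic ratio.
Under the 9:3:3:1 hypothesis (Σ ratio = 16, N = 1253):
  tall red-fruited: 1253 × 9/16 = 704.8125
  tall yellow-fruited: 1253 × 3/16 = 234.9375
  dwarf red-fruited: 1253 × 3/16 = 234.9375
  dwarf yellow-fruited: 1253 × 1/16 = 78.3125
χ² = Σ (O − E)² / E
  tall red-fruited: (672 − 704.8125)² / 704.8125 = 1.5276
  tall yellow-fruited: (254 − 234.9375)² / 234.9375 = 1.5467
  dwarf red-fruited: (246 − 234.9375)² / 234.9375 = 0.5209
  dwarf yellow-fruited: (81 − 78.3125)² / 78.3125 = 0.0922
χ² = 1.5276 + 1.5467 + 0.5209 + 0.0922 = 3.6874 ≈ 3.687
Degrees of freedom = 4 − 1 = 3; critical value at α = 0.01 is 11.345.
Since 3.687 < 11.345, we fail to reject the null hypothesis — the data are consistent with the 9:3:3:1 ratio.

3.687; consistent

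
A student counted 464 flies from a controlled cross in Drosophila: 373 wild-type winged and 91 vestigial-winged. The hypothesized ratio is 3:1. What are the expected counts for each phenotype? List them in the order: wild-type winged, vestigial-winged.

348, 116

Expected counts for N = 464 under a 3:1 ratio (total parts = 4):
  wild-type winged: 464 × 3/4 = 348
  vestigial-winged: 464 × 1/4 = 116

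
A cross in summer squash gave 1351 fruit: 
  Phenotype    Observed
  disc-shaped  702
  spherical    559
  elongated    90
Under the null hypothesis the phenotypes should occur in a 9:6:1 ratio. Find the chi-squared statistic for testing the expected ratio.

10.198

Under the 9:6:1 hypothesis (Σ ratio = 16, N = 1351):
  disc-shaped: 1351 × 9/16 = 759.9375
  spherical: 1351 × 6/16 = 506.625
  elongated: 1351 × 1/16 = 84.4375
χ² = Σ (O − E)² / E
  disc-shaped: (702 − 759.9375)² / 759.9375 = 4.4171
  spherical: (559 − 506.625)² / 506.625 = 5.4145
  elongated: (90 − 84.4375)² / 84.4375 = 0.3664
χ² = 4.4171 + 5.4145 + 0.3664 = 10.198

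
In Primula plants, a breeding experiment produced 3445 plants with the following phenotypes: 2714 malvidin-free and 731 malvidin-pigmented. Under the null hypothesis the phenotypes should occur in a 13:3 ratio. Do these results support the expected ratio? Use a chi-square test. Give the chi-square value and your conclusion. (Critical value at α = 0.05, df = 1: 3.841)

13.787; not consistent

Total ratio parts = 16. Expected numbers out of 3445:
  malvidin-free: 3445 × 13/16 = 2799.0625
  malvidin-pigmented: 3445 × 3/16 = 645.9375
χ² = Σ (O − E)² / E
  malvidin-free: (2714 − 2799.0625)² / 2799.0625 = 2.5850
  malvidin-pigmented: (731 − 645.9375)² / 645.9375 = 11.2017
χ² = 2.5850 + 11.2017 = 13.7867 ≈ 13.787
Degrees of freedom = 2 − 1 = 1; critical value at α = 0.05 is 3.841.
Since 13.787 > 3.841, we reject the null hypothesis — the data do not fit the 13:3 ratio.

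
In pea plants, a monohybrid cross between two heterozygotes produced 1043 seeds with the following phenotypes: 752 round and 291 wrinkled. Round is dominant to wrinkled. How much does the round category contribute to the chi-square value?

For a monohybrid cross between heterozygotes with complete dominance, the expected phenotypic ratio is 3:1.
Total ratio parts = 4. Expected numbers out of 1043:
  round: 1043 × 3/4 = 782.25
  wrinkled: 1043 × 1/4 = 260.75
Contribution of round: (752 − 782.25)² / 782.25 = 1.1698

1.170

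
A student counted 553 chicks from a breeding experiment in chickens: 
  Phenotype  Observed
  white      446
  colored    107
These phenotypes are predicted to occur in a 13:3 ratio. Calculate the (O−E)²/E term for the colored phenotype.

0.106

Total ratio parts = 16. Expected numbers out of 553:
  white: 553 × 13/16 = 449.3125
  colored: 553 × 3/16 = 103.6875
Contribution of colored: (107 − 103.6875)² / 103.6875 = 0.1058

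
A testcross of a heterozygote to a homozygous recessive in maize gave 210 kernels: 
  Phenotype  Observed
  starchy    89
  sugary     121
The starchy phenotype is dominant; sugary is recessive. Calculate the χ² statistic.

4.876

A testcross of a heterozygote (Aa × aa) gives a 1:1 phenotypic ratio.
Expected counts for N = 210 under a 1:1 ratio (total parts = 2):
  starchy: 210 × 1/2 = 105
  sugary: 210 × 1/2 = 105
χ² = Σ (O − E)² / E
  starchy: (89 − 105)² / 105 = 2.4381
  sugary: (121 − 105)² / 105 = 2.4381
χ² = 2.4381 + 2.4381 = 4.8762 ≈ 4.876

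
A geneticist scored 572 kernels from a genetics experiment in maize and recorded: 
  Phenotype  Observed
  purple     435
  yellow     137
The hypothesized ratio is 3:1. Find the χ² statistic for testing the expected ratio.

The 3:1 ratio has 4 parts, so with N = 572 the expected counts are:
  purple: 572 × 3/4 = 429
  yellow: 572 × 1/4 = 143
χ² = Σ (O − E)² / E
  purple: (435 − 429)² / 429 = 0.0839
  yellow: (137 − 143)² / 143 = 0.2517
χ² = 0.0839 + 0.2517 = 0.3356 ≈ 0.336

0.336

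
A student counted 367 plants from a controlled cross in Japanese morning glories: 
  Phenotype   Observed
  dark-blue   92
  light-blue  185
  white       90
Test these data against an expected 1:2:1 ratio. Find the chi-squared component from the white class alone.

Total ratio parts = 4. Expected numbers out of 367:
  dark-blue: 367 × 1/4 = 91.75
  light-blue: 367 × 2/4 = 183.5
  white: 367 × 1/4 = 91.75
Contribution of white: (90 − 91.75)² / 91.75 = 0.0334

0.033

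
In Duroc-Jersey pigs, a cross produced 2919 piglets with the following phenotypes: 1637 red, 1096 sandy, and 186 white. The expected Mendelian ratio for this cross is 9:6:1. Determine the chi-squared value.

The 9:6:1 ratio has 16 parts, so with N = 2919 the expected counts are:
  red: 2919 × 9/16 = 1641.9375
  sandy: 2919 × 6/16 = 1094.625
  white: 2919 × 1/16 = 182.4375
χ² = Σ (O − E)² / E
  red: (1637 − 1641.9375)² / 1641.9375 = 0.0148
  sandy: (1096 − 1094.625)² / 1094.625 = 0.0017
  white: (186 − 182.4375)² / 182.4375 = 0.0696
χ² = 0.0148 + 0.0017 + 0.0696 = 0.0861 ≈ 0.086

0.086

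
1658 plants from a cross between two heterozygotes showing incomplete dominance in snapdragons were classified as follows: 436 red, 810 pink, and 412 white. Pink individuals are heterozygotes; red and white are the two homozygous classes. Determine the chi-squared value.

1.566

With incomplete dominance, a heterozygote × heterozygote cross gives a 1:2:1 phenotypic ratio.
Total ratio parts = 4. Expected numbers out of 1658:
  red: 1658 × 1/4 = 414.5
  pink: 1658 × 2/4 = 829
  white: 1658 × 1/4 = 414.5
χ² = Σ (O − E)² / E
  red: (436 − 414.5)² / 414.5 = 1.1152
  pink: (810 − 829)² / 829 = 0.4355
  white: (412 − 414.5)² / 414.5 = 0.0151
χ² = 1.1152 + 0.4355 + 0.0151 = 1.5658 ≈ 1.566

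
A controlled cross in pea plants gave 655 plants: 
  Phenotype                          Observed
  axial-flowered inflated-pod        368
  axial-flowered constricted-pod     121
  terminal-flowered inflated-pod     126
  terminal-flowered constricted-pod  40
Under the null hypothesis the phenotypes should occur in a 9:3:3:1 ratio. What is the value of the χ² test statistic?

The 9:3:3:1 ratio has 16 parts, so with N = 655 the expected counts are:
  axial-flowered inflated-pod: 655 × 9/16 = 368.4375
  axial-flowered constricted-pod: 655 × 3/16 = 122.8125
  terminal-flowered inflated-pod: 655 × 3/16 = 122.8125
  terminal-flowered constricted-pod: 655 × 1/16 = 40.9375
χ² = Σ (O − E)² / E
  axial-flowered inflated-pod: (368 − 368.4375)² / 368.4375 = 0.0005
  axial-flowered constricted-pod: (121 − 122.8125)² / 122.8125 = 0.0267
  terminal-flowered inflated-pod: (126 − 122.8125)² / 122.8125 = 0.0827
  terminal-flowered constricted-pod: (40 − 40.9375)² / 40.9375 = 0.0215
χ² = 0.0005 + 0.0267 + 0.0827 + 0.0215 = 0.1314 ≈ 0.131

0.131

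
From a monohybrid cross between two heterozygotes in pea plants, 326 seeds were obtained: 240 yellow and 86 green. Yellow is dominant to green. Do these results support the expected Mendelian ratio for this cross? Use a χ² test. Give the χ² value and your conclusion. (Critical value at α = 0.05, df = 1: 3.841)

0.331; consistent

For a monohybrid cross between heterozygotes with complete dominance, the expected phenotypic ratio is 3:1.
The 3:1 ratio has 4 parts, so with N = 326 the expected counts are:
  yellow: 326 × 3/4 = 244.5
  green: 326 × 1/4 = 81.5
χ² = Σ (O − E)² / E
  yellow: (240 − 244.5)² / 244.5 = 0.0828
  green: (86 − 81.5)² / 81.5 = 0.2485
χ² = 0.0828 + 0.2485 = 0.3313 ≈ 0.331
Degrees of freedom = 2 − 1 = 1; critical value at α = 0.05 is 3.841.
Since 0.331 < 3.841, we fail to reject the null hypothesis — the data are consistent with the 3:1 ratio.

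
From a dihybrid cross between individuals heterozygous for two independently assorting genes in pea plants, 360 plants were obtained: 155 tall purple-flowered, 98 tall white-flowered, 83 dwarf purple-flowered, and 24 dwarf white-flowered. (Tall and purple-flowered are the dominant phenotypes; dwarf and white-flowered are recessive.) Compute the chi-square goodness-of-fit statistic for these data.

A dihybrid F₂ with independent assortment and complete dominance at both loci gives a 9:3:3:1 phenotypic ratio.
Under the 9:3:3:1 hypothesis (Σ ratio = 16, N = 360):
  tall purple-flowered: 360 × 9/16 = 202.5
  tall white-flowered: 360 × 3/16 = 67.5
  dwarf purple-flowered: 360 × 3/16 = 67.5
  dwarf white-flowered: 360 × 1/16 = 22.5
χ² = Σ (O − E)² / E
  tall purple-flowered: (155 − 202.5)² / 202.5 = 11.1420
  tall white-flowered: (98 − 67.5)² / 67.5 = 13.7815
  dwarf purple-flowered: (83 − 67.5)² / 67.5 = 3.5593
  dwarf white-flowered: (24 − 22.5)² / 22.5 = 0.1000
χ² = 11.1420 + 13.7815 + 3.5593 + 0.1000 = 28.5828 ≈ 28.583

28.583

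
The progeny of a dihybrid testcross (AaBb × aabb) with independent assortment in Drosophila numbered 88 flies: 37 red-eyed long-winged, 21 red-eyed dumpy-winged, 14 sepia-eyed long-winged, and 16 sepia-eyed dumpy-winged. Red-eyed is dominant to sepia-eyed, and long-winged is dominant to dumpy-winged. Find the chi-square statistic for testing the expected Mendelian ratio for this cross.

14.818

A dihybrid testcross with independent assortment gives a 1:1:1:1 ratio.
The 1:1:1:1 ratio has 4 parts, so with N = 88 the expected counts are:
  red-eyed long-winged: 88 × 1/4 = 22
  red-eyed dumpy-winged: 88 × 1/4 = 22
  sepia-eyed long-winged: 88 × 1/4 = 22
  sepia-eyed dumpy-winged: 88 × 1/4 = 22
χ² = Σ (O − E)² / E
  red-eyed long-winged: (37 − 22)² / 22 = 10.2273
  red-eyed dumpy-winged: (21 − 22)² / 22 = 0.0455
  sepia-eyed long-winged: (14 − 22)² / 22 = 2.9091
  sepia-eyed dumpy-winged: (16 − 22)² / 22 = 1.6364
χ² = 10.2273 + 0.0455 + 2.9091 + 1.6364 = 14.8183 ≈ 14.818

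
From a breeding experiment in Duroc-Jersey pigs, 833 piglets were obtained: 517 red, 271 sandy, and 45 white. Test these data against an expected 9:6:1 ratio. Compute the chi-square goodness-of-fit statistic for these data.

11.446

Total ratio parts = 16. Expected numbers out of 833:
  red: 833 × 9/16 = 468.5625
  sandy: 833 × 6/16 = 312.375
  white: 833 × 1/16 = 52.0625
χ² = Σ (O − E)² / E
  red: (517 − 468.5625)² / 468.5625 = 5.0072
  sandy: (271 − 312.375)² / 312.375 = 5.4802
  white: (45 − 52.0625)² / 52.0625 = 0.9581
χ² = 5.0072 + 5.4802 + 0.9581 = 11.4455 ≈ 11.446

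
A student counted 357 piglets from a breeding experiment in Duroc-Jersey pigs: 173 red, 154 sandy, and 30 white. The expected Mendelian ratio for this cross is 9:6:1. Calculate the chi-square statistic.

9.526

The 9:6:1 ratio has 16 parts, so with N = 357 the expected counts are:
  red: 357 × 9/16 = 200.8125
  sandy: 357 × 6/16 = 133.875
  white: 357 × 1/16 = 22.3125
χ² = Σ (O − E)² / E
  red: (173 − 200.8125)² / 200.8125 = 3.8520
  sandy: (154 − 133.875)² / 133.875 = 3.0253
  white: (30 − 22.3125)² / 22.3125 = 2.6486
χ² = 3.8520 + 3.0253 + 2.6486 = 9.5259 ≈ 9.526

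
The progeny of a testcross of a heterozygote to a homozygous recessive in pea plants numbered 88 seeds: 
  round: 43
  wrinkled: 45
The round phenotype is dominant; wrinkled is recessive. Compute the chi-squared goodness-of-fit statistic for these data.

A testcross of a heterozygote (Aa × aa) gives a 1:1 phenotypic ratio.
The 1:1 ratio has 2 parts, so with N = 88 the expected counts are:
  round: 88 × 1/2 = 44
  wrinkled: 88 × 1/2 = 44
χ² = Σ (O − E)² / E
  round: (43 − 44)² / 44 = 0.0227
  wrinkled: (45 − 44)² / 44 = 0.0227
χ² = 0.0227 + 0.0227 = 0.0454 ≈ 0.045

0.045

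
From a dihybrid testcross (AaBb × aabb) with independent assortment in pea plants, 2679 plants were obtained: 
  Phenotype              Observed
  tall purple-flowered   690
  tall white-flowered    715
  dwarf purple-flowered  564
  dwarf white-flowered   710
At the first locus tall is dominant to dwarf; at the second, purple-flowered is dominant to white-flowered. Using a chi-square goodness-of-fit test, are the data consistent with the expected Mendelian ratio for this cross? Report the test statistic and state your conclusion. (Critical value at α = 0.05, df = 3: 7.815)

A dihybrid testcross with independent assortment gives a 1:1:1:1 ratio.
Total ratio parts = 4. Expected numbers out of 2679:
  tall purple-flowered: 2679 × 1/4 = 669.75
  tall white-flowered: 2679 × 1/4 = 669.75
  dwarf purple-flowered: 2679 × 1/4 = 669.75
  dwarf white-flowered: 2679 × 1/4 = 669.75
χ² = Σ (O − E)² / E
  tall purple-flowered: (690 − 669.75)² / 669.75 = 0.6123
  tall white-flowered: (715 − 669.75)² / 669.75 = 3.0572
  dwarf purple-flowered: (564 − 669.75)² / 669.75 = 16.6974
  dwarf white-flowered: (710 − 669.75)² / 669.75 = 2.4189
χ² = 0.6123 + 3.0572 + 16.6974 + 2.4189 = 22.7858 ≈ 22.786
Degrees of freedom = 4 − 1 = 3; critical value at α = 0.05 is 7.815.
Since 22.786 > 7.815, we reject the null hypothesis — the data do not fit the 1:1:1:1 ratio.

22.786; not consistent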